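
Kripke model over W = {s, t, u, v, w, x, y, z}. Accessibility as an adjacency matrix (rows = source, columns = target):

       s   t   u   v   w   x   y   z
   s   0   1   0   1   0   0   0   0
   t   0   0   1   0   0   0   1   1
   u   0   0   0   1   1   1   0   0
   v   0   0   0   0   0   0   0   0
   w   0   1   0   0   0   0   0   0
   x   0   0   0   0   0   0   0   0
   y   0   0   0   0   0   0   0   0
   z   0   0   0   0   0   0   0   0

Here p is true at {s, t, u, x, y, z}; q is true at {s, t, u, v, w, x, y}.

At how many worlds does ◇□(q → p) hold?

4

s: successors {t, v}; □(q → p) there: t:T, v:T. ✓
t: successors {u, y, z}; □(q → p) there: u:F, y:T, z:T. ✓
u: successors {v, w, x}; □(q → p) there: v:T, w:T, x:T. ✓
v: no successors, so ◇□(q → p) fails. ✗
w: successors {t}; □(q → p) there: t:T. ✓
x: no successors, so ◇□(q → p) fails. ✗
y: no successors, so ◇□(q → p) fails. ✗
z: no successors, so ◇□(q → p) fails. ✗
Satisfying worlds: {s, t, u, w}.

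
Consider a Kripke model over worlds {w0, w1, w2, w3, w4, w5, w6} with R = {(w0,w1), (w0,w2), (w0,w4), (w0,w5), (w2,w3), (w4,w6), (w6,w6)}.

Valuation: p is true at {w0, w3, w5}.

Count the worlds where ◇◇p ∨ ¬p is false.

2

w0: ◇◇p is T, ¬p is F. ✓
w1: ◇◇p is F, ¬p is T. ✓
w2: ◇◇p is F, ¬p is T. ✓
w3: ◇◇p is F, ¬p is F. ✗
w4: ◇◇p is F, ¬p is T. ✓
w5: ◇◇p is F, ¬p is F. ✗
w6: ◇◇p is F, ¬p is T. ✓
Satisfying worlds: {w0, w1, w2, w4, w6}.
So ◇◇p ∨ ¬p fails at the other 2 worlds.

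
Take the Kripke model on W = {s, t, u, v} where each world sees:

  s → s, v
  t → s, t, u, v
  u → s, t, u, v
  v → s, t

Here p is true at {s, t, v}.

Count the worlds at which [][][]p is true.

s: successors {s, v}; [][]p there: s:T, v:F. ✗
t: successors {s, t, u, v}; [][]p there: s:T, t:F, u:F, v:F. ✗
u: successors {s, t, u, v}; [][]p there: s:T, t:F, u:F, v:F. ✗
v: successors {s, t}; [][]p there: s:T, t:F. ✗
Satisfying worlds: ∅.

0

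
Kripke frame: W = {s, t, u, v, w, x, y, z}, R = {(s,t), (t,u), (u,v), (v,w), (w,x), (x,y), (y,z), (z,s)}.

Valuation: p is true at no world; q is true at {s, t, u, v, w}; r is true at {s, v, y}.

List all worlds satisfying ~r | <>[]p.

{t, u, w, x, z}

s: ~r is F, <>[]p is F. ✗
t: ~r is T, <>[]p is F. ✓
u: ~r is T, <>[]p is F. ✓
v: ~r is F, <>[]p is F. ✗
w: ~r is T, <>[]p is F. ✓
x: ~r is T, <>[]p is F. ✓
y: ~r is F, <>[]p is F. ✗
z: ~r is T, <>[]p is F. ✓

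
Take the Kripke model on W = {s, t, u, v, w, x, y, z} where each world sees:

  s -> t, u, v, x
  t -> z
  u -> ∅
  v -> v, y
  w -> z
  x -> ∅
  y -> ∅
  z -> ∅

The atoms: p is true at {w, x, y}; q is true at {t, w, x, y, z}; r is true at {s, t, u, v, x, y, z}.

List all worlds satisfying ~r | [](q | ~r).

{t, u, w, x, y, z}

s: ~r is F, [](q | ~r) is F. ✗
t: ~r is F, [](q | ~r) is T. ✓
u: ~r is F, [](q | ~r) is T. ✓
v: ~r is F, [](q | ~r) is F. ✗
w: ~r is T, [](q | ~r) is T. ✓
x: ~r is F, [](q | ~r) is T. ✓
y: ~r is F, [](q | ~r) is T. ✓
z: ~r is F, [](q | ~r) is T. ✓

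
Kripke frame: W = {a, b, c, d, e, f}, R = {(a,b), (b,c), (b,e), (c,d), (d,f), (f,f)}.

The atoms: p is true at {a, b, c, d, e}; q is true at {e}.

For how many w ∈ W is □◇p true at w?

a: successors {b}; ◇p there: b:T. ✓
b: successors {c, e}; ◇p there: c:T, e:F. ✗
c: successors {d}; ◇p there: d:F. ✗
d: successors {f}; ◇p there: f:F. ✗
e: no successors, so □◇p holds vacuously. ✓
f: successors {f}; ◇p there: f:F. ✗
Satisfying worlds: {a, e}.

2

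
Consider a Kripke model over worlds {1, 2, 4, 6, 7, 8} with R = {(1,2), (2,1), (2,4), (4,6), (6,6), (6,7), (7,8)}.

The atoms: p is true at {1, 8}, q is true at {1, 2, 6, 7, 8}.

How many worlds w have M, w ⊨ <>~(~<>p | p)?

2

1: successors {2}; ~(~<>p | p) there: 2:T. ✓
2: successors {1, 4}; ~(~<>p | p) there: 1:F, 4:F. ✗
4: successors {6}; ~(~<>p | p) there: 6:F. ✗
6: successors {6, 7}; ~(~<>p | p) there: 6:F, 7:T. ✓
7: successors {8}; ~(~<>p | p) there: 8:F. ✗
8: no successors, so <>~(~<>p | p) fails. ✗
Satisfying worlds: {1, 6}.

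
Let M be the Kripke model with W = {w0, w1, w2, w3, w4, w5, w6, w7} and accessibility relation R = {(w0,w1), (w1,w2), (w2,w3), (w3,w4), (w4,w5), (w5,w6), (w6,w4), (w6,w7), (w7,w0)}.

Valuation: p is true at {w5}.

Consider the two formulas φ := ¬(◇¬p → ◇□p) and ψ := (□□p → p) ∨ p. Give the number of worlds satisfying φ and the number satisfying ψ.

5 and 7

For ¬(◇¬p → ◇□p):
w0: ◇¬p → ◇□p is F. ✓
w1: ◇¬p → ◇□p is F. ✓
w2: ◇¬p → ◇□p is F. ✓
w3: ◇¬p → ◇□p is T. ✗
w4: ◇¬p → ◇□p is T. ✗
w5: ◇¬p → ◇□p is F. ✓
w6: ◇¬p → ◇□p is T. ✗
w7: ◇¬p → ◇□p is F. ✓
— 5 worlds.
For (□□p → p) ∨ p:
w0: □□p → p is T, p is F. ✓
w1: □□p → p is T, p is F. ✓
w2: □□p → p is T, p is F. ✓
w3: □□p → p is F, p is F. ✗
w4: □□p → p is T, p is F. ✓
w5: □□p → p is T, p is T. ✓
w6: □□p → p is T, p is F. ✓
w7: □□p → p is T, p is F. ✓
— 7 worlds.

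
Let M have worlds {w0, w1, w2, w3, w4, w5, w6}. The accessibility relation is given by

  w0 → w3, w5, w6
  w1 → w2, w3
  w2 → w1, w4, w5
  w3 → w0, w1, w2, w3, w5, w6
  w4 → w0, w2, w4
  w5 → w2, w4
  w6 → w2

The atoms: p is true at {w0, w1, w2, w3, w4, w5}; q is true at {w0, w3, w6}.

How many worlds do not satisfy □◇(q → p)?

0

w0: successors {w3, w5, w6}; ◇(q → p) there: w3:T, w5:T, w6:T. ✓
w1: successors {w2, w3}; ◇(q → p) there: w2:T, w3:T. ✓
w2: successors {w1, w4, w5}; ◇(q → p) there: w1:T, w4:T, w5:T. ✓
w3: successors {w0, w1, w2, w3, w5, w6}; ◇(q → p) there: w0:T, w1:T, w2:T, w3:T, w5:T, w6:T. ✓
w4: successors {w0, w2, w4}; ◇(q → p) there: w0:T, w2:T, w4:T. ✓
w5: successors {w2, w4}; ◇(q → p) there: w2:T, w4:T. ✓
w6: successors {w2}; ◇(q → p) there: w2:T. ✓
Satisfying worlds: {w0, w1, w2, w3, w4, w5, w6}.
So □◇(q → p) fails at the other 0 worlds.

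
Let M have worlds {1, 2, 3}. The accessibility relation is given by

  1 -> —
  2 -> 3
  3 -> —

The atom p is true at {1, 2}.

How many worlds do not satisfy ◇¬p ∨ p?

1

1: ◇¬p is F, p is T. ✓
2: ◇¬p is T, p is T. ✓
3: ◇¬p is F, p is F. ✗
Satisfying worlds: {1, 2}.
So ◇¬p ∨ p fails at the other 1 world.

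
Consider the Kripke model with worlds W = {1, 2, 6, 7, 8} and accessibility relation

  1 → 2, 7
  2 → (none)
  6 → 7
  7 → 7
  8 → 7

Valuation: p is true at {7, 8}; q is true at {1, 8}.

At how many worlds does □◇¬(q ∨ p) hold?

1: successors {2, 7}; ◇¬(q ∨ p) there: 2:F, 7:F. ✗
2: no successors, so □◇¬(q ∨ p) holds vacuously. ✓
6: successors {7}; ◇¬(q ∨ p) there: 7:F. ✗
7: successors {7}; ◇¬(q ∨ p) there: 7:F. ✗
8: successors {7}; ◇¬(q ∨ p) there: 7:F. ✗
Satisfying worlds: {2}.

1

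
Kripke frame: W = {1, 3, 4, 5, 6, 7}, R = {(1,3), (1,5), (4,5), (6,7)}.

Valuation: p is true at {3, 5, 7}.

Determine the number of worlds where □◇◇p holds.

1: successors {3, 5}; ◇◇p there: 3:F, 5:F. ✗
3: no successors, so □◇◇p holds vacuously. ✓
4: successors {5}; ◇◇p there: 5:F. ✗
5: no successors, so □◇◇p holds vacuously. ✓
6: successors {7}; ◇◇p there: 7:F. ✗
7: no successors, so □◇◇p holds vacuously. ✓
Satisfying worlds: {3, 5, 7}.

3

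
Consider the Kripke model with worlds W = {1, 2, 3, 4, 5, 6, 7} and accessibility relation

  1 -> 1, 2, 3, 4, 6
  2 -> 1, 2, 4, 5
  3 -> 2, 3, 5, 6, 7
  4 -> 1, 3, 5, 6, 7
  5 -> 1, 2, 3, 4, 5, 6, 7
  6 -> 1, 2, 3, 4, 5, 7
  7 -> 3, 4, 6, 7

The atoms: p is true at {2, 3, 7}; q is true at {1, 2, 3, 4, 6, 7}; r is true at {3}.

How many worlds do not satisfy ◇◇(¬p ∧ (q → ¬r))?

1: successors {1, 2, 3, 4, 6}; ◇(¬p ∧ (q → ¬r)) there: 1:T, 2:T, 3:T, 4:T, 6:T. ✓
2: successors {1, 2, 4, 5}; ◇(¬p ∧ (q → ¬r)) there: 1:T, 2:T, 4:T, 5:T. ✓
3: successors {2, 3, 5, 6, 7}; ◇(¬p ∧ (q → ¬r)) there: 2:T, 3:T, 5:T, 6:T, 7:T. ✓
4: successors {1, 3, 5, 6, 7}; ◇(¬p ∧ (q → ¬r)) there: 1:T, 3:T, 5:T, 6:T, 7:T. ✓
5: successors {1, 2, 3, 4, 5, 6, 7}; ◇(¬p ∧ (q → ¬r)) there: 1:T, 2:T, 3:T, 4:T, 5:T, 6:T, 7:T. ✓
6: successors {1, 2, 3, 4, 5, 7}; ◇(¬p ∧ (q → ¬r)) there: 1:T, 2:T, 3:T, 4:T, 5:T, 7:T. ✓
7: successors {3, 4, 6, 7}; ◇(¬p ∧ (q → ¬r)) there: 3:T, 4:T, 6:T, 7:T. ✓
Satisfying worlds: {1, 2, 3, 4, 5, 6, 7}.
So ◇◇(¬p ∧ (q → ¬r)) fails at the other 0 worlds.

0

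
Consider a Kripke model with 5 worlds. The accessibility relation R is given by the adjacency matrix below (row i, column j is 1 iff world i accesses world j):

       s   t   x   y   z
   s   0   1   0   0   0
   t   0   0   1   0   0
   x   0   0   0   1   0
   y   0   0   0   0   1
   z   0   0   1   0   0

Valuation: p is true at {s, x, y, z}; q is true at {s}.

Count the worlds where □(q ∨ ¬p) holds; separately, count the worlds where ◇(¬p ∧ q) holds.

For □(q ∨ ¬p):
s: successors {t}; q ∨ ¬p there: t:T. ✓
t: successors {x}; q ∨ ¬p there: x:F. ✗
x: successors {y}; q ∨ ¬p there: y:F. ✗
y: successors {z}; q ∨ ¬p there: z:F. ✗
z: successors {x}; q ∨ ¬p there: x:F. ✗
— 1 world.
For ◇(¬p ∧ q):
s: successors {t}; ¬p ∧ q there: t:F. ✗
t: successors {x}; ¬p ∧ q there: x:F. ✗
x: successors {y}; ¬p ∧ q there: y:F. ✗
y: successors {z}; ¬p ∧ q there: z:F. ✗
z: successors {x}; ¬p ∧ q there: x:F. ✗
— 0 worlds.

1 and 0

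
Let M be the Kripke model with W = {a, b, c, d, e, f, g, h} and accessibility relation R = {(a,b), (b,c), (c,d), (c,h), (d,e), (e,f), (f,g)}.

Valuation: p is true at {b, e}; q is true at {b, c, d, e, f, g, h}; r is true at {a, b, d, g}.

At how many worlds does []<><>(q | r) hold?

5

a: successors {b}; <><>(q | r) there: b:T. ✓
b: successors {c}; <><>(q | r) there: c:T. ✓
c: successors {d, h}; <><>(q | r) there: d:T, h:F. ✗
d: successors {e}; <><>(q | r) there: e:T. ✓
e: successors {f}; <><>(q | r) there: f:F. ✗
f: successors {g}; <><>(q | r) there: g:F. ✗
g: no successors, so []<><>(q | r) holds vacuously. ✓
h: no successors, so []<><>(q | r) holds vacuously. ✓
Satisfying worlds: {a, b, d, g, h}.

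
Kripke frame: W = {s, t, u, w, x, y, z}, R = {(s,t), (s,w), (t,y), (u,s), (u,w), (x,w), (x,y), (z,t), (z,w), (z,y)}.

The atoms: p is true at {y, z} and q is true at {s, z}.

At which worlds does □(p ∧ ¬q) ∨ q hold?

{s, t, w, y, z}

s: □(p ∧ ¬q) is F, q is T. ✓
t: □(p ∧ ¬q) is T, q is F. ✓
u: □(p ∧ ¬q) is F, q is F. ✗
w: □(p ∧ ¬q) is T, q is F. ✓
x: □(p ∧ ¬q) is F, q is F. ✗
y: □(p ∧ ¬q) is T, q is F. ✓
z: □(p ∧ ¬q) is F, q is T. ✓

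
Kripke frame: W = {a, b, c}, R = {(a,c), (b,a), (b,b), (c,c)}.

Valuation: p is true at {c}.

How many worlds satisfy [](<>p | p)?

a: successors {c}; <>p | p there: c:T. ✓
b: successors {a, b}; <>p | p there: a:T, b:F. ✗
c: successors {c}; <>p | p there: c:T. ✓
Satisfying worlds: {a, c}.

2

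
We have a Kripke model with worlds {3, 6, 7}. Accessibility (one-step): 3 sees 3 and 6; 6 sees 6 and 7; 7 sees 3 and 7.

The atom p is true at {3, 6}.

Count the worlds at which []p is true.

3: successors {3, 6}; p there: 3:T, 6:T. ✓
6: successors {6, 7}; p there: 6:T, 7:F. ✗
7: successors {3, 7}; p there: 3:T, 7:F. ✗
Satisfying worlds: {3}.

1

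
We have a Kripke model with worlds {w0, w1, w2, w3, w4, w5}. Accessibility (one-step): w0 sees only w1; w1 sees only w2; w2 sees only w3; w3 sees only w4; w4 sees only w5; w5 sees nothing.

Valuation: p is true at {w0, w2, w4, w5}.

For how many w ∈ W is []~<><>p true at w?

w0: successors {w1}; ~<><>p there: w1:T. ✓
w1: successors {w2}; ~<><>p there: w2:F. ✗
w2: successors {w3}; ~<><>p there: w3:F. ✗
w3: successors {w4}; ~<><>p there: w4:T. ✓
w4: successors {w5}; ~<><>p there: w5:T. ✓
w5: no successors, so []~<><>p holds vacuously. ✓
Satisfying worlds: {w0, w3, w4, w5}.

4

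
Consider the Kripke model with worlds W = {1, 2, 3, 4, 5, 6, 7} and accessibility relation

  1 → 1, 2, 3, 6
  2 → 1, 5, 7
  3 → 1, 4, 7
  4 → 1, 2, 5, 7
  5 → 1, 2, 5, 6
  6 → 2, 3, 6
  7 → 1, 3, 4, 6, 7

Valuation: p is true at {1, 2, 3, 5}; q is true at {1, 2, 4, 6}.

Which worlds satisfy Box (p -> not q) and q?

∅

1: Box (p -> not q) is F, q is T. ✗
2: Box (p -> not q) is F, q is T. ✗
3: Box (p -> not q) is F, q is F. ✗
4: Box (p -> not q) is F, q is T. ✗
5: Box (p -> not q) is F, q is F. ✗
6: Box (p -> not q) is F, q is T. ✗
7: Box (p -> not q) is F, q is F. ✗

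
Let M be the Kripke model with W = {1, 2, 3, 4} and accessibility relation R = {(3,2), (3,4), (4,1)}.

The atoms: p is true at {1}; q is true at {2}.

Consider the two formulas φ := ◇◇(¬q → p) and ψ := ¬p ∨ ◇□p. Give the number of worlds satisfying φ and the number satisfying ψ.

1 and 3

For ◇◇(¬q → p):
1: no successors, so ◇◇(¬q → p) fails. ✗
2: no successors, so ◇◇(¬q → p) fails. ✗
3: successors {2, 4}; ◇(¬q → p) there: 2:F, 4:T. ✓
4: successors {1}; ◇(¬q → p) there: 1:F. ✗
— 1 world.
For ¬p ∨ ◇□p:
1: ¬p is F, ◇□p is F. ✗
2: ¬p is T, ◇□p is F. ✓
3: ¬p is T, ◇□p is T. ✓
4: ¬p is T, ◇□p is T. ✓
— 3 worlds.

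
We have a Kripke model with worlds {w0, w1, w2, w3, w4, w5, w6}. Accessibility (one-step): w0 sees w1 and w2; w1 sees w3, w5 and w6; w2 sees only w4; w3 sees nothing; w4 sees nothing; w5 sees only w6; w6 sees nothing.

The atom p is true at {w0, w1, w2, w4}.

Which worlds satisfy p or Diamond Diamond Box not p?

w0: p is T, Diamond Diamond Box not p is T. ✓
w1: p is T, Diamond Diamond Box not p is T. ✓
w2: p is T, Diamond Diamond Box not p is F. ✓
w3: p is F, Diamond Diamond Box not p is F. ✗
w4: p is T, Diamond Diamond Box not p is F. ✓
w5: p is F, Diamond Diamond Box not p is F. ✗
w6: p is F, Diamond Diamond Box not p is F. ✗

{w0, w1, w2, w4}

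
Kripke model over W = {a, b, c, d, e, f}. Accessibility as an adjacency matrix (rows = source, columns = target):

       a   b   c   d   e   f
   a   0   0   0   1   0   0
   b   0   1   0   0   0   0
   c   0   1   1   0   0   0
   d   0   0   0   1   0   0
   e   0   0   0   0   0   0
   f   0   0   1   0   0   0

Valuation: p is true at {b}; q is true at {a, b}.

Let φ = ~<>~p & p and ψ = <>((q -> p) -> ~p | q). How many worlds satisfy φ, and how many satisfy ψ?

1 and 5

For ~<>~p & p:
a: ~<>~p is F, p is F. ✗
b: ~<>~p is T, p is T. ✓
c: ~<>~p is F, p is F. ✗
d: ~<>~p is F, p is F. ✗
e: ~<>~p is T, p is F. ✗
f: ~<>~p is F, p is F. ✗
— 1 world.
For <>((q -> p) -> ~p | q):
a: successors {d}; (q -> p) -> ~p | q there: d:T. ✓
b: successors {b}; (q -> p) -> ~p | q there: b:T. ✓
c: successors {b, c}; (q -> p) -> ~p | q there: b:T, c:T. ✓
d: successors {d}; (q -> p) -> ~p | q there: d:T. ✓
e: no successors, so <>((q -> p) -> ~p | q) fails. ✗
f: successors {c}; (q -> p) -> ~p | q there: c:T. ✓
— 5 worlds.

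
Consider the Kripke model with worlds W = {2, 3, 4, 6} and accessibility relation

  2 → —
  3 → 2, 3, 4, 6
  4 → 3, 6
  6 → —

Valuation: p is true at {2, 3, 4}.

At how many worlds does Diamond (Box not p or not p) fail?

2: no successors, so Diamond (Box not p or not p) fails. ✗
3: successors {2, 3, 4, 6}; Box not p or not p there: 2:T, 3:F, 4:F, 6:T. ✓
4: successors {3, 6}; Box not p or not p there: 3:F, 6:T. ✓
6: no successors, so Diamond (Box not p or not p) fails. ✗
Satisfying worlds: {3, 4}.
So Diamond (Box not p or not p) fails at the other 2 worlds.

2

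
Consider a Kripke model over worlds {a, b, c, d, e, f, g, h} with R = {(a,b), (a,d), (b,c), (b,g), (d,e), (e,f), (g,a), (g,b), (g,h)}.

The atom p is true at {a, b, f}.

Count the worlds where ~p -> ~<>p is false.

2

a: ~p is F, ~<>p is F. ✓
b: ~p is F, ~<>p is T. ✓
c: ~p is T, ~<>p is T. ✓
d: ~p is T, ~<>p is T. ✓
e: ~p is T, ~<>p is F. ✗
f: ~p is F, ~<>p is T. ✓
g: ~p is T, ~<>p is F. ✗
h: ~p is T, ~<>p is T. ✓
Satisfying worlds: {a, b, c, d, f, h}.
So ~p -> ~<>p fails at the other 2 worlds.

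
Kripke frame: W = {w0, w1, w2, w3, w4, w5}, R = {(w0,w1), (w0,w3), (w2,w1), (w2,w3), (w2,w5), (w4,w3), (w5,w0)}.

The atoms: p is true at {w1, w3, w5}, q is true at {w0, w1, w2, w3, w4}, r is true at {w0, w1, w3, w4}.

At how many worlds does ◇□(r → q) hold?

4

w0: successors {w1, w3}; □(r → q) there: w1:T, w3:T. ✓
w1: no successors, so ◇□(r → q) fails. ✗
w2: successors {w1, w3, w5}; □(r → q) there: w1:T, w3:T, w5:T. ✓
w3: no successors, so ◇□(r → q) fails. ✗
w4: successors {w3}; □(r → q) there: w3:T. ✓
w5: successors {w0}; □(r → q) there: w0:T. ✓
Satisfying worlds: {w0, w2, w4, w5}.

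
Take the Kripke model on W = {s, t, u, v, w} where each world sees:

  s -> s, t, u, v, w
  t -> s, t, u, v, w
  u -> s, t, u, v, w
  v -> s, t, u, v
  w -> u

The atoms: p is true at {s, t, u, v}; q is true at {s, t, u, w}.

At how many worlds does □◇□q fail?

s: successors {s, t, u, v, w}; ◇□q there: s:T, t:T, u:T, v:F, w:F. ✗
t: successors {s, t, u, v, w}; ◇□q there: s:T, t:T, u:T, v:F, w:F. ✗
u: successors {s, t, u, v, w}; ◇□q there: s:T, t:T, u:T, v:F, w:F. ✗
v: successors {s, t, u, v}; ◇□q there: s:T, t:T, u:T, v:F. ✗
w: successors {u}; ◇□q there: u:T. ✓
Satisfying worlds: {w}.
So □◇□q fails at the other 4 worlds.

4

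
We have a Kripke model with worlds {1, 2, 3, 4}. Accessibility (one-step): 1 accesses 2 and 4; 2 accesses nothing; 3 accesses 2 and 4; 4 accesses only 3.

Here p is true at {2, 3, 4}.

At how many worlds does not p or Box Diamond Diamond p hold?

3

1: not p is T, Box Diamond Diamond p is F. ✓
2: not p is F, Box Diamond Diamond p is T. ✓
3: not p is F, Box Diamond Diamond p is F. ✗
4: not p is F, Box Diamond Diamond p is T. ✓
Satisfying worlds: {1, 2, 4}.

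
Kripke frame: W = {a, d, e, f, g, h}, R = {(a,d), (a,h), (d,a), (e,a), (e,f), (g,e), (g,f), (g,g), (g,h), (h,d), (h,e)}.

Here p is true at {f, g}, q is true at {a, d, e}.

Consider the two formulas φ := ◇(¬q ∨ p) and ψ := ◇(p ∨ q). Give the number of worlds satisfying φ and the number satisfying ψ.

3 and 5

For ◇(¬q ∨ p):
a: successors {d, h}; ¬q ∨ p there: d:F, h:T. ✓
d: successors {a}; ¬q ∨ p there: a:F. ✗
e: successors {a, f}; ¬q ∨ p there: a:F, f:T. ✓
f: no successors, so ◇(¬q ∨ p) fails. ✗
g: successors {e, f, g, h}; ¬q ∨ p there: e:F, f:T, g:T, h:T. ✓
h: successors {d, e}; ¬q ∨ p there: d:F, e:F. ✗
— 3 worlds.
For ◇(p ∨ q):
a: successors {d, h}; p ∨ q there: d:T, h:F. ✓
d: successors {a}; p ∨ q there: a:T. ✓
e: successors {a, f}; p ∨ q there: a:T, f:T. ✓
f: no successors, so ◇(p ∨ q) fails. ✗
g: successors {e, f, g, h}; p ∨ q there: e:T, f:T, g:T, h:F. ✓
h: successors {d, e}; p ∨ q there: d:T, e:T. ✓
— 5 worlds.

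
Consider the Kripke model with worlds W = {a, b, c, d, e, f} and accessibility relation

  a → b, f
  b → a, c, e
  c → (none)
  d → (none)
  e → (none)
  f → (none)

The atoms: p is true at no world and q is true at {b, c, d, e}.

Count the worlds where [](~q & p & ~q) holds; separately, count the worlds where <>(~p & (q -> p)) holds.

For [](~q & p & ~q):
a: successors {b, f}; ~q & p & ~q there: b:F, f:F. ✗
b: successors {a, c, e}; ~q & p & ~q there: a:F, c:F, e:F. ✗
c: no successors, so [](~q & p & ~q) holds vacuously. ✓
d: no successors, so [](~q & p & ~q) holds vacuously. ✓
e: no successors, so [](~q & p & ~q) holds vacuously. ✓
f: no successors, so [](~q & p & ~q) holds vacuously. ✓
— 4 worlds.
For <>(~p & (q -> p)):
a: successors {b, f}; ~p & (q -> p) there: b:F, f:T. ✓
b: successors {a, c, e}; ~p & (q -> p) there: a:T, c:F, e:F. ✓
c: no successors, so <>(~p & (q -> p)) fails. ✗
d: no successors, so <>(~p & (q -> p)) fails. ✗
e: no successors, so <>(~p & (q -> p)) fails. ✗
f: no successors, so <>(~p & (q -> p)) fails. ✗
— 2 worlds.

4 and 2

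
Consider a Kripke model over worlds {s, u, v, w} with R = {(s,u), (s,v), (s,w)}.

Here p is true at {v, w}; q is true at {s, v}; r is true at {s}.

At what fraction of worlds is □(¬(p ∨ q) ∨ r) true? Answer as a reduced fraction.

3/4

s: successors {u, v, w}; ¬(p ∨ q) ∨ r there: u:T, v:F, w:F. ✗
u: no successors, so □(¬(p ∨ q) ∨ r) holds vacuously. ✓
v: no successors, so □(¬(p ∨ q) ∨ r) holds vacuously. ✓
w: no successors, so □(¬(p ∨ q) ∨ r) holds vacuously. ✓
That's 3 of 4 worlds, so 3/4.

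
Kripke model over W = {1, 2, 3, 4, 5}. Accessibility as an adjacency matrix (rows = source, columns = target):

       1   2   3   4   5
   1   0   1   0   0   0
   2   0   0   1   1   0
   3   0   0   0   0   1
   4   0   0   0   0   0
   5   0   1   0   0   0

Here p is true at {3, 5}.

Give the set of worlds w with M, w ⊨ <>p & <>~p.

1: <>p is F, <>~p is T. ✗
2: <>p is T, <>~p is T. ✓
3: <>p is T, <>~p is F. ✗
4: <>p is F, <>~p is F. ✗
5: <>p is F, <>~p is T. ✗

{2}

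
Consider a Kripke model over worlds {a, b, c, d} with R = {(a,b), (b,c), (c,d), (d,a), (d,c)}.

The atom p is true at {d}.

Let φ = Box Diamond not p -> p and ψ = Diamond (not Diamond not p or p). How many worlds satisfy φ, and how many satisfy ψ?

2 and 3

For Box Diamond not p -> p:
a: Box Diamond not p is T, p is F. ✗
b: Box Diamond not p is F, p is F. ✓
c: Box Diamond not p is T, p is F. ✗
d: Box Diamond not p is F, p is T. ✓
— 2 worlds.
For Diamond (not Diamond not p or p):
a: successors {b}; not Diamond not p or p there: b:F. ✗
b: successors {c}; not Diamond not p or p there: c:T. ✓
c: successors {d}; not Diamond not p or p there: d:T. ✓
d: successors {a, c}; not Diamond not p or p there: a:F, c:T. ✓
— 3 worlds.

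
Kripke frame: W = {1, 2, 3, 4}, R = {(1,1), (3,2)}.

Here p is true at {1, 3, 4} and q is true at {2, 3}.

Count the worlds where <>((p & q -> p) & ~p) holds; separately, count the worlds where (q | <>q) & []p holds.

1 and 1

For <>((p & q -> p) & ~p):
1: successors {1}; (p & q -> p) & ~p there: 1:F. ✗
2: no successors, so <>((p & q -> p) & ~p) fails. ✗
3: successors {2}; (p & q -> p) & ~p there: 2:T. ✓
4: no successors, so <>((p & q -> p) & ~p) fails. ✗
— 1 world.
For (q | <>q) & []p:
1: q | <>q is F, []p is T. ✗
2: q | <>q is T, []p is T. ✓
3: q | <>q is T, []p is F. ✗
4: q | <>q is F, []p is T. ✗
— 1 world.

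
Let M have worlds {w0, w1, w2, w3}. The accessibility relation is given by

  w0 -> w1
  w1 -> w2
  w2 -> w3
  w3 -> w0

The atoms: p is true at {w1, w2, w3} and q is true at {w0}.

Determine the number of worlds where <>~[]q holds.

3

w0: successors {w1}; ~[]q there: w1:T. ✓
w1: successors {w2}; ~[]q there: w2:T. ✓
w2: successors {w3}; ~[]q there: w3:F. ✗
w3: successors {w0}; ~[]q there: w0:T. ✓
Satisfying worlds: {w0, w1, w3}.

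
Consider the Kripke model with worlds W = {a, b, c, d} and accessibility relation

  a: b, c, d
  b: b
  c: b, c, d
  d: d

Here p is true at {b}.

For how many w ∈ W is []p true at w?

1

a: successors {b, c, d}; p there: b:T, c:F, d:F. ✗
b: successors {b}; p there: b:T. ✓
c: successors {b, c, d}; p there: b:T, c:F, d:F. ✗
d: successors {d}; p there: d:F. ✗
Satisfying worlds: {b}.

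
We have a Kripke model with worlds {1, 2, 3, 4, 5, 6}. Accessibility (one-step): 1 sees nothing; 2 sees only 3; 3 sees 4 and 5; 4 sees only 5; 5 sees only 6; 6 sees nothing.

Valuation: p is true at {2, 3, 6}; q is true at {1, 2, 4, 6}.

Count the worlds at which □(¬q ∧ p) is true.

1: no successors, so □(¬q ∧ p) holds vacuously. ✓
2: successors {3}; ¬q ∧ p there: 3:T. ✓
3: successors {4, 5}; ¬q ∧ p there: 4:F, 5:F. ✗
4: successors {5}; ¬q ∧ p there: 5:F. ✗
5: successors {6}; ¬q ∧ p there: 6:F. ✗
6: no successors, so □(¬q ∧ p) holds vacuously. ✓
Satisfying worlds: {1, 2, 6}.

3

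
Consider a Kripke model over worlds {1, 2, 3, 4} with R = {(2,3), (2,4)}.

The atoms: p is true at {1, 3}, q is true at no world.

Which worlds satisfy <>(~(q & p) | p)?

{2}

1: no successors, so <>(~(q & p) | p) fails. ✗
2: successors {3, 4}; ~(q & p) | p there: 3:T, 4:T. ✓
3: no successors, so <>(~(q & p) | p) fails. ✗
4: no successors, so <>(~(q & p) | p) fails. ✗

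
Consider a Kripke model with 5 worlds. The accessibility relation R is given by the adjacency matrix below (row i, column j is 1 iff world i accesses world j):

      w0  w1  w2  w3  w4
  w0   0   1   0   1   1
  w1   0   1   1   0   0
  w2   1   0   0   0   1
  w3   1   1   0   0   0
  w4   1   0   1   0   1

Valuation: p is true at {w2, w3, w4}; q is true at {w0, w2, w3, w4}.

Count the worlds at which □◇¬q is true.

w0: successors {w1, w3, w4}; ◇¬q there: w1:T, w3:T, w4:F. ✗
w1: successors {w1, w2}; ◇¬q there: w1:T, w2:F. ✗
w2: successors {w0, w4}; ◇¬q there: w0:T, w4:F. ✗
w3: successors {w0, w1}; ◇¬q there: w0:T, w1:T. ✓
w4: successors {w0, w2, w4}; ◇¬q there: w0:T, w2:F, w4:F. ✗
Satisfying worlds: {w3}.

1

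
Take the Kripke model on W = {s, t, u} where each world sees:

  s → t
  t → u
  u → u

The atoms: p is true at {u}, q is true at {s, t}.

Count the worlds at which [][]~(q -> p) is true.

s: successors {t}; []~(q -> p) there: t:F. ✗
t: successors {u}; []~(q -> p) there: u:F. ✗
u: successors {u}; []~(q -> p) there: u:F. ✗
Satisfying worlds: ∅.

0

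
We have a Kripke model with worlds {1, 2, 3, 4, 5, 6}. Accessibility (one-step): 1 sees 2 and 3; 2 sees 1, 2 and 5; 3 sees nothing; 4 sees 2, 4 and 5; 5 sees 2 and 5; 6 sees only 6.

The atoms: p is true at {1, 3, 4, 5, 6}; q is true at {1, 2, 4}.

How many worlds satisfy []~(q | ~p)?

2

1: successors {2, 3}; ~(q | ~p) there: 2:F, 3:T. ✗
2: successors {1, 2, 5}; ~(q | ~p) there: 1:F, 2:F, 5:T. ✗
3: no successors, so []~(q | ~p) holds vacuously. ✓
4: successors {2, 4, 5}; ~(q | ~p) there: 2:F, 4:F, 5:T. ✗
5: successors {2, 5}; ~(q | ~p) there: 2:F, 5:T. ✗
6: successors {6}; ~(q | ~p) there: 6:T. ✓
Satisfying worlds: {3, 6}.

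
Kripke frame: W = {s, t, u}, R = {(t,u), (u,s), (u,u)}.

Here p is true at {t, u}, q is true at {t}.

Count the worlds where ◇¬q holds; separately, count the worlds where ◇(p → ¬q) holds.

For ◇¬q:
s: no successors, so ◇¬q fails. ✗
t: successors {u}; ¬q there: u:T. ✓
u: successors {s, u}; ¬q there: s:T, u:T. ✓
— 2 worlds.
For ◇(p → ¬q):
s: no successors, so ◇(p → ¬q) fails. ✗
t: successors {u}; p → ¬q there: u:T. ✓
u: successors {s, u}; p → ¬q there: s:T, u:T. ✓
— 2 worlds.

2 and 2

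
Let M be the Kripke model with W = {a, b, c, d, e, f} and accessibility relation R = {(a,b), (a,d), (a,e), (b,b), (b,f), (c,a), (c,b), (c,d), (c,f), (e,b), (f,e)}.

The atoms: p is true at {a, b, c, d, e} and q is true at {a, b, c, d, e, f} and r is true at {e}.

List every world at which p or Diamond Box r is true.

{a, b, c, d, e}

a: p is T, Diamond Box r is T. ✓
b: p is T, Diamond Box r is T. ✓
c: p is T, Diamond Box r is T. ✓
d: p is T, Diamond Box r is F. ✓
e: p is T, Diamond Box r is F. ✓
f: p is F, Diamond Box r is F. ✗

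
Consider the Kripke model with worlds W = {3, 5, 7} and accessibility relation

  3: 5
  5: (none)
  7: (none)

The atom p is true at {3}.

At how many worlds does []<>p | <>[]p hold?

3

3: []<>p is F, <>[]p is T. ✓
5: []<>p is T, <>[]p is F. ✓
7: []<>p is T, <>[]p is F. ✓
Satisfying worlds: {3, 5, 7}.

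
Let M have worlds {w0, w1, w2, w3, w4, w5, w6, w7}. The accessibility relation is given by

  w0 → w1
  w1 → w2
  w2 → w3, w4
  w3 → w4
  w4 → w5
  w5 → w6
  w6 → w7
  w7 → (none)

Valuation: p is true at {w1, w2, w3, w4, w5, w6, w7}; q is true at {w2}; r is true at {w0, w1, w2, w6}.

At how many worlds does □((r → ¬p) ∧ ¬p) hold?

w0: successors {w1}; (r → ¬p) ∧ ¬p there: w1:F. ✗
w1: successors {w2}; (r → ¬p) ∧ ¬p there: w2:F. ✗
w2: successors {w3, w4}; (r → ¬p) ∧ ¬p there: w3:F, w4:F. ✗
w3: successors {w4}; (r → ¬p) ∧ ¬p there: w4:F. ✗
w4: successors {w5}; (r → ¬p) ∧ ¬p there: w5:F. ✗
w5: successors {w6}; (r → ¬p) ∧ ¬p there: w6:F. ✗
w6: successors {w7}; (r → ¬p) ∧ ¬p there: w7:F. ✗
w7: no successors, so □((r → ¬p) ∧ ¬p) holds vacuously. ✓
Satisfying worlds: {w7}.

1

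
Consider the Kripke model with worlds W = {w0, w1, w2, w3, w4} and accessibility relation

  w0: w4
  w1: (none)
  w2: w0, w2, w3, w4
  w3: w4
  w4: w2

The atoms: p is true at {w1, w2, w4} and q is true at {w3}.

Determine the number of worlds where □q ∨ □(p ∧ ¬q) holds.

4

w0: □q is F, □(p ∧ ¬q) is T. ✓
w1: □q is T, □(p ∧ ¬q) is T. ✓
w2: □q is F, □(p ∧ ¬q) is F. ✗
w3: □q is F, □(p ∧ ¬q) is T. ✓
w4: □q is F, □(p ∧ ¬q) is T. ✓
Satisfying worlds: {w0, w1, w3, w4}.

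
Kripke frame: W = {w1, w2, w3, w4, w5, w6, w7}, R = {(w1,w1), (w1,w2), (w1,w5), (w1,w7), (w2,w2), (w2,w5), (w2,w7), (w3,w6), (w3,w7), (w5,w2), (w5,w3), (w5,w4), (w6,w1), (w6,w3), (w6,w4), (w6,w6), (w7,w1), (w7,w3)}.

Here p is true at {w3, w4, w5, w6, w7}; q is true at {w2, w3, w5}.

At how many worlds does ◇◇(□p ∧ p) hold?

w1: successors {w1, w2, w5, w7}; ◇(□p ∧ p) there: w1:F, w2:F, w5:T, w7:T. ✓
w2: successors {w2, w5, w7}; ◇(□p ∧ p) there: w2:F, w5:T, w7:T. ✓
w3: successors {w6, w7}; ◇(□p ∧ p) there: w6:T, w7:T. ✓
w4: no successors, so ◇◇(□p ∧ p) fails. ✗
w5: successors {w2, w3, w4}; ◇(□p ∧ p) there: w2:F, w3:F, w4:F. ✗
w6: successors {w1, w3, w4, w6}; ◇(□p ∧ p) there: w1:F, w3:F, w4:F, w6:T. ✓
w7: successors {w1, w3}; ◇(□p ∧ p) there: w1:F, w3:F. ✗
Satisfying worlds: {w1, w2, w3, w6}.

4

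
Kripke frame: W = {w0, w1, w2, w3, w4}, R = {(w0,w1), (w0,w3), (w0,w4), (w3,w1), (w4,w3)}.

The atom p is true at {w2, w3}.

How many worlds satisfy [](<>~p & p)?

3

w0: successors {w1, w3, w4}; <>~p & p there: w1:F, w3:T, w4:F. ✗
w1: no successors, so [](<>~p & p) holds vacuously. ✓
w2: no successors, so [](<>~p & p) holds vacuously. ✓
w3: successors {w1}; <>~p & p there: w1:F. ✗
w4: successors {w3}; <>~p & p there: w3:T. ✓
Satisfying worlds: {w1, w2, w4}.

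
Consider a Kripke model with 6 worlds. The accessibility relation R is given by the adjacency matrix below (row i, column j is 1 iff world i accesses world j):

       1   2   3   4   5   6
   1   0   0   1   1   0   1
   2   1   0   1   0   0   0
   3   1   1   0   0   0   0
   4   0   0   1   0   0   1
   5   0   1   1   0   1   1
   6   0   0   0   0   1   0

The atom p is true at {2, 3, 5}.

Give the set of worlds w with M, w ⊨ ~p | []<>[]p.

1: ~p is T, []<>[]p is F. ✓
2: ~p is F, []<>[]p is F. ✗
3: ~p is F, []<>[]p is F. ✗
4: ~p is T, []<>[]p is F. ✓
5: ~p is F, []<>[]p is F. ✗
6: ~p is T, []<>[]p is T. ✓

{1, 4, 6}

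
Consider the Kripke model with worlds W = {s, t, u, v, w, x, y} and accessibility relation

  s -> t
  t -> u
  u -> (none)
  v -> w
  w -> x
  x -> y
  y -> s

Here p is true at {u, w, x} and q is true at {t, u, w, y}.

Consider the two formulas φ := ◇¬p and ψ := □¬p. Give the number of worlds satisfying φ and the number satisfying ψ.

3 and 4

For ◇¬p:
s: successors {t}; ¬p there: t:T. ✓
t: successors {u}; ¬p there: u:F. ✗
u: no successors, so ◇¬p fails. ✗
v: successors {w}; ¬p there: w:F. ✗
w: successors {x}; ¬p there: x:F. ✗
x: successors {y}; ¬p there: y:T. ✓
y: successors {s}; ¬p there: s:T. ✓
— 3 worlds.
For □¬p:
s: successors {t}; ¬p there: t:T. ✓
t: successors {u}; ¬p there: u:F. ✗
u: no successors, so □¬p holds vacuously. ✓
v: successors {w}; ¬p there: w:F. ✗
w: successors {x}; ¬p there: x:F. ✗
x: successors {y}; ¬p there: y:T. ✓
y: successors {s}; ¬p there: s:T. ✓
— 4 worlds.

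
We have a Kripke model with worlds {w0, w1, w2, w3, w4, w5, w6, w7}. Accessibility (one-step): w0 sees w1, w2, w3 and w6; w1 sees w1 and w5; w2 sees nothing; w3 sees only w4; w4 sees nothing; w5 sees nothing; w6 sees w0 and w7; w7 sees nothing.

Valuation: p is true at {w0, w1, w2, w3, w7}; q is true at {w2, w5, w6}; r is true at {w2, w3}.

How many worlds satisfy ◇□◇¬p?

w0: successors {w1, w2, w3, w6}; □◇¬p there: w1:F, w2:T, w3:F, w6:F. ✓
w1: successors {w1, w5}; □◇¬p there: w1:F, w5:T. ✓
w2: no successors, so ◇□◇¬p fails. ✗
w3: successors {w4}; □◇¬p there: w4:T. ✓
w4: no successors, so ◇□◇¬p fails. ✗
w5: no successors, so ◇□◇¬p fails. ✗
w6: successors {w0, w7}; □◇¬p there: w0:F, w7:T. ✓
w7: no successors, so ◇□◇¬p fails. ✗
Satisfying worlds: {w0, w1, w3, w6}.

4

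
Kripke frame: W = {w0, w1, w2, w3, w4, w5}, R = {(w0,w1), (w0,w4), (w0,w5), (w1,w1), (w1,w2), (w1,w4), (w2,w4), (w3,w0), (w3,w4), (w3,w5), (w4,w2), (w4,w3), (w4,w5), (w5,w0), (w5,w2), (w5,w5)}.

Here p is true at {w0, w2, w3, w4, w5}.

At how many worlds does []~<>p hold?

w0: successors {w1, w4, w5}; ~<>p there: w1:F, w4:F, w5:F. ✗
w1: successors {w1, w2, w4}; ~<>p there: w1:F, w2:F, w4:F. ✗
w2: successors {w4}; ~<>p there: w4:F. ✗
w3: successors {w0, w4, w5}; ~<>p there: w0:F, w4:F, w5:F. ✗
w4: successors {w2, w3, w5}; ~<>p there: w2:F, w3:F, w5:F. ✗
w5: successors {w0, w2, w5}; ~<>p there: w0:F, w2:F, w5:F. ✗
Satisfying worlds: ∅.

0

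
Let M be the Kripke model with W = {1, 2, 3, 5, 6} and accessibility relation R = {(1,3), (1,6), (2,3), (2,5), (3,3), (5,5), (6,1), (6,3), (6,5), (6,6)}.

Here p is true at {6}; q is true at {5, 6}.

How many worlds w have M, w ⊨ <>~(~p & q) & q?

1: <>~(~p & q) is T, q is F. ✗
2: <>~(~p & q) is T, q is F. ✗
3: <>~(~p & q) is T, q is F. ✗
5: <>~(~p & q) is F, q is T. ✗
6: <>~(~p & q) is T, q is T. ✓
Satisfying worlds: {6}.

1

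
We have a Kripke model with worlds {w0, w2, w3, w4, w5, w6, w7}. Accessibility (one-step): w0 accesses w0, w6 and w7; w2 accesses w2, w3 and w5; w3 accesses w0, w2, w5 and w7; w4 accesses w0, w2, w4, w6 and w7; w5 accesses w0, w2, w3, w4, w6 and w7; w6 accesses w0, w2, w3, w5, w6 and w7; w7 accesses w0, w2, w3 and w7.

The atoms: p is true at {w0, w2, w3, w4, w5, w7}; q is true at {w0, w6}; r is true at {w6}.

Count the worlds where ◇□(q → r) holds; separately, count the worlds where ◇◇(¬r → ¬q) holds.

For ◇□(q → r):
w0: successors {w0, w6, w7}; □(q → r) there: w0:F, w6:F, w7:F. ✗
w2: successors {w2, w3, w5}; □(q → r) there: w2:T, w3:F, w5:F. ✓
w3: successors {w0, w2, w5, w7}; □(q → r) there: w0:F, w2:T, w5:F, w7:F. ✓
w4: successors {w0, w2, w4, w6, w7}; □(q → r) there: w0:F, w2:T, w4:F, w6:F, w7:F. ✓
w5: successors {w0, w2, w3, w4, w6, w7}; □(q → r) there: w0:F, w2:T, w3:F, w4:F, w6:F, w7:F. ✓
w6: successors {w0, w2, w3, w5, w6, w7}; □(q → r) there: w0:F, w2:T, w3:F, w5:F, w6:F, w7:F. ✓
w7: successors {w0, w2, w3, w7}; □(q → r) there: w0:F, w2:T, w3:F, w7:F. ✓
— 6 worlds.
For ◇◇(¬r → ¬q):
w0: successors {w0, w6, w7}; ◇(¬r → ¬q) there: w0:T, w6:T, w7:T. ✓
w2: successors {w2, w3, w5}; ◇(¬r → ¬q) there: w2:T, w3:T, w5:T. ✓
w3: successors {w0, w2, w5, w7}; ◇(¬r → ¬q) there: w0:T, w2:T, w5:T, w7:T. ✓
w4: successors {w0, w2, w4, w6, w7}; ◇(¬r → ¬q) there: w0:T, w2:T, w4:T, w6:T, w7:T. ✓
w5: successors {w0, w2, w3, w4, w6, w7}; ◇(¬r → ¬q) there: w0:T, w2:T, w3:T, w4:T, w6:T, w7:T. ✓
w6: successors {w0, w2, w3, w5, w6, w7}; ◇(¬r → ¬q) there: w0:T, w2:T, w3:T, w5:T, w6:T, w7:T. ✓
w7: successors {w0, w2, w3, w7}; ◇(¬r → ¬q) there: w0:T, w2:T, w3:T, w7:T. ✓
— 7 worlds.

6 and 7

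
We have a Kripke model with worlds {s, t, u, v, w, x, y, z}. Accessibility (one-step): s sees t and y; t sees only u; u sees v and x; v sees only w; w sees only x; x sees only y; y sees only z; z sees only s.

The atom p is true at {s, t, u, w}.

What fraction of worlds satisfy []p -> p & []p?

s: []p is F, p & []p is F. ✓
t: []p is T, p & []p is T. ✓
u: []p is F, p & []p is F. ✓
v: []p is T, p & []p is F. ✗
w: []p is F, p & []p is F. ✓
x: []p is F, p & []p is F. ✓
y: []p is F, p & []p is F. ✓
z: []p is T, p & []p is F. ✗
That's 6 of 8 worlds, so 6/8 = 3/4.

3/4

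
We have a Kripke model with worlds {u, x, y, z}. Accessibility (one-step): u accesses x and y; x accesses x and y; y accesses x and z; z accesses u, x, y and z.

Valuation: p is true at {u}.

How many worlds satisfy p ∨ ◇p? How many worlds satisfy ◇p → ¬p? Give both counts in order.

2 and 4

For p ∨ ◇p:
u: p is T, ◇p is F. ✓
x: p is F, ◇p is F. ✗
y: p is F, ◇p is F. ✗
z: p is F, ◇p is T. ✓
— 2 worlds.
For ◇p → ¬p:
u: ◇p is F, ¬p is F. ✓
x: ◇p is F, ¬p is T. ✓
y: ◇p is F, ¬p is T. ✓
z: ◇p is T, ¬p is T. ✓
— 4 worlds.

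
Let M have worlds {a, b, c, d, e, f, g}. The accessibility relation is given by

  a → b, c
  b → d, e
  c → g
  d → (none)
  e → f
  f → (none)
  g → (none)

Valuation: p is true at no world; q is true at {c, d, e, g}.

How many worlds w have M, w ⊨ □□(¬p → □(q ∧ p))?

a: successors {b, c}; □(¬p → □(q ∧ p)) there: b:F, c:T. ✗
b: successors {d, e}; □(¬p → □(q ∧ p)) there: d:T, e:T. ✓
c: successors {g}; □(¬p → □(q ∧ p)) there: g:T. ✓
d: no successors, so □□(¬p → □(q ∧ p)) holds vacuously. ✓
e: successors {f}; □(¬p → □(q ∧ p)) there: f:T. ✓
f: no successors, so □□(¬p → □(q ∧ p)) holds vacuously. ✓
g: no successors, so □□(¬p → □(q ∧ p)) holds vacuously. ✓
Satisfying worlds: {b, c, d, e, f, g}.

6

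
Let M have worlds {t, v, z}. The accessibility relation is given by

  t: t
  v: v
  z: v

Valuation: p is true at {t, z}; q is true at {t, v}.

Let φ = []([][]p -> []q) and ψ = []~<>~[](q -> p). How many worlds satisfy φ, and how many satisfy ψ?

For []([][]p -> []q):
t: successors {t}; [][]p -> []q there: t:T. ✓
v: successors {v}; [][]p -> []q there: v:T. ✓
z: successors {v}; [][]p -> []q there: v:T. ✓
— 3 worlds.
For []~<>~[](q -> p):
t: successors {t}; ~<>~[](q -> p) there: t:T. ✓
v: successors {v}; ~<>~[](q -> p) there: v:F. ✗
z: successors {v}; ~<>~[](q -> p) there: v:F. ✗
— 1 world.

3 and 1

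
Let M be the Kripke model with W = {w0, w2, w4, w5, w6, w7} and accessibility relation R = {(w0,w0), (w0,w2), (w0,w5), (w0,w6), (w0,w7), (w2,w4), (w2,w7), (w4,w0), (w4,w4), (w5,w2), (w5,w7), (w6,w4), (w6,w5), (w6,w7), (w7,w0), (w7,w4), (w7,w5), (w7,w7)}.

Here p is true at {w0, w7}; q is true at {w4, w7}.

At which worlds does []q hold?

w0: successors {w0, w2, w5, w6, w7}; q there: w0:F, w2:F, w5:F, w6:F, w7:T. ✗
w2: successors {w4, w7}; q there: w4:T, w7:T. ✓
w4: successors {w0, w4}; q there: w0:F, w4:T. ✗
w5: successors {w2, w7}; q there: w2:F, w7:T. ✗
w6: successors {w4, w5, w7}; q there: w4:T, w5:F, w7:T. ✗
w7: successors {w0, w4, w5, w7}; q there: w0:F, w4:T, w5:F, w7:T. ✗

{w2}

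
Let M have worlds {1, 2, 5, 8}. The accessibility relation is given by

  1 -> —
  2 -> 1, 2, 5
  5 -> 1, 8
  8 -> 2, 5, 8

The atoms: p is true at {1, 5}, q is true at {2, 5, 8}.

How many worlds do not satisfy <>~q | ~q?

1

1: <>~q is F, ~q is T. ✓
2: <>~q is T, ~q is F. ✓
5: <>~q is T, ~q is F. ✓
8: <>~q is F, ~q is F. ✗
Satisfying worlds: {1, 2, 5}.
So <>~q | ~q fails at the other 1 world.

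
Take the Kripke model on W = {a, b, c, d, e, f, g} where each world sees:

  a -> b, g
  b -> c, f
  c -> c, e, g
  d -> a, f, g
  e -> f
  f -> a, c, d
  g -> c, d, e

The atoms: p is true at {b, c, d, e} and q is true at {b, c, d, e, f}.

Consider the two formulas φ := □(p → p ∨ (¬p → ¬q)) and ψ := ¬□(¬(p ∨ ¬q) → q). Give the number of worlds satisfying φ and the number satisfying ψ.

For □(p → p ∨ (¬p → ¬q)):
a: successors {b, g}; p → p ∨ (¬p → ¬q) there: b:T, g:T. ✓
b: successors {c, f}; p → p ∨ (¬p → ¬q) there: c:T, f:T. ✓
c: successors {c, e, g}; p → p ∨ (¬p → ¬q) there: c:T, e:T, g:T. ✓
d: successors {a, f, g}; p → p ∨ (¬p → ¬q) there: a:T, f:T, g:T. ✓
e: successors {f}; p → p ∨ (¬p → ¬q) there: f:T. ✓
f: successors {a, c, d}; p → p ∨ (¬p → ¬q) there: a:T, c:T, d:T. ✓
g: successors {c, d, e}; p → p ∨ (¬p → ¬q) there: c:T, d:T, e:T. ✓
— 7 worlds.
For ¬□(¬(p ∨ ¬q) → q):
a: □(¬(p ∨ ¬q) → q) is T. ✗
b: □(¬(p ∨ ¬q) → q) is T. ✗
c: □(¬(p ∨ ¬q) → q) is T. ✗
d: □(¬(p ∨ ¬q) → q) is T. ✗
e: □(¬(p ∨ ¬q) → q) is T. ✗
f: □(¬(p ∨ ¬q) → q) is T. ✗
g: □(¬(p ∨ ¬q) → q) is T. ✗
— 0 worlds.

7 and 0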